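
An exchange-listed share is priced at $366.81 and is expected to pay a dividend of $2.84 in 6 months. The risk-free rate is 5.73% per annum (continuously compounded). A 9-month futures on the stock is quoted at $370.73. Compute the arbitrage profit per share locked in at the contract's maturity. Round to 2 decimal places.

PV(dividends) I = 2.84·e^(−0.0573·6/12) = 2.7598
Fair futures F* = (S − I)·e^(rT) = (366.81 − 2.7598)·e^0.042975 = 364.0502 × 1.043912 = 380.0364
Market $370.73 < fair 380.0364: forward underpriced → reverse cash-and-carry (short the stock, invest proceeds at r, pay the dividends, go long the forward).
Profit at T = |F_mkt − F*| = |370.73 − 380.0364| = $9.31 per share

$9.31 per share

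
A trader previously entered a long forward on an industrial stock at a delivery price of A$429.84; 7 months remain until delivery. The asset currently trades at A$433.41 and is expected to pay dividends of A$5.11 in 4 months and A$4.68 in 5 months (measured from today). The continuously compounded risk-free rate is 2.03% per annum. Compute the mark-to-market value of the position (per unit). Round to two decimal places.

PV(remaining dividends) I = 5.11·e^(−0.0203·4/12) + 4.68·e^(−0.0203·5/12) = 9.7161
Current forward F = (S − I)·e^(rT) = (433.41 − 9.7161)·e^(0.0203·7/12) = 423.6939 × 1.011912 = 428.7409
Value (long) = (F − K)·e^(−rT) = (428.7409 − 429.84) × 0.988228 = -1.0862
Value = -A$1.09

-A$1.09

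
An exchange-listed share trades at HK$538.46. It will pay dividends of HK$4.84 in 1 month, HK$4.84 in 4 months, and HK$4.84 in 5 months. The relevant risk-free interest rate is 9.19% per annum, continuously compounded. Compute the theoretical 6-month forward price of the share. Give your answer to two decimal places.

PV(dividends) I = 4.84·e^(−0.0919·1/12) + 4.84·e^(−0.0919·4/12) + 4.84·e^(−0.0919·5/12)
I = 4.8031 + 4.6940 + 4.6582 = 14.1553
F = (S − I)·e^(rT) = (538.46 − 14.1553) · e^(0.0919·6/12)
= 524.3047 · e^0.045950 = 524.3047 × 1.047022 = HK$548.96

HK$548.96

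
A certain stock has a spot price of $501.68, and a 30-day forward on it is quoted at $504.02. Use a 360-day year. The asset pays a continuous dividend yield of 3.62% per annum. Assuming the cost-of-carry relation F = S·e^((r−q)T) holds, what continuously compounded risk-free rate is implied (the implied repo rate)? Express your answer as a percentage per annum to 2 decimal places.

From F = S·e^((r−q)T): (r − q) = ln(F/S)/T
ln(504.02/501.68) = ln(1.004664) = 0.004653
(r − q) = 0.004653 / (30/360) = 0.055836
r = ln(F/S)/T + q = 0.055836 + 0.0362 = 0.092036
r = 9.20%

9.20%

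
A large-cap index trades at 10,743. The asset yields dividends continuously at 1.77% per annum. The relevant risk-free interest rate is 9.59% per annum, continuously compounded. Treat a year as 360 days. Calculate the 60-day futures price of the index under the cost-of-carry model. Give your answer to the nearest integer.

F = S·e^((r − q)T) = 10743 · e^((0.0959 − 0.0177) × 60/360)
= 10743 · e^0.013033 = 10743 × 1.013118
F = 10,884

10,884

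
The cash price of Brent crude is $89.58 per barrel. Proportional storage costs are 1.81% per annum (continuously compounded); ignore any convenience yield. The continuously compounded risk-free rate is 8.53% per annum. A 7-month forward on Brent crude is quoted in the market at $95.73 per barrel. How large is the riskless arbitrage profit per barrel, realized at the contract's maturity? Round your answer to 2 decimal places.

Fair forward: F* = S·e^(carry·T), with carry = (r + u) = 0.0853 + 0.0181 = 0.1034
F* = 89.58 · e^(0.1034 × 7/12) = 89.58 · e^0.060317 = 89.58 × 1.062173 = $95.1495
Market $95.73 > fair $95.1495: forward overpriced → cash-and-carry (buy spot, short the forward).
At maturity, profit = |F_mkt − F*| = |95.73 − 95.1495| = $0.58 per barrel

$0.58 per barrel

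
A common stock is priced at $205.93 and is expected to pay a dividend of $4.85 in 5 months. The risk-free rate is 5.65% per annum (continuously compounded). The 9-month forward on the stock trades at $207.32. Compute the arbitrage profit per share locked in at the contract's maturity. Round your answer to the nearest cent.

$2.58 per share

PV(dividends) I = 4.85·e^(−0.0565·5/12) = 4.7372
Fair forward F* = (S − I)·e^(rT) = (205.93 − 4.7372)·e^0.042375 = 201.1928 × 1.043286 = 209.9016
Market $207.32 < fair 209.9016: forward underpriced → reverse cash-and-carry (short the stock, invest proceeds at r, pay the dividends, go long the forward).
Profit at T = |F_mkt − F*| = |207.32 − 209.9016| = $2.58 per share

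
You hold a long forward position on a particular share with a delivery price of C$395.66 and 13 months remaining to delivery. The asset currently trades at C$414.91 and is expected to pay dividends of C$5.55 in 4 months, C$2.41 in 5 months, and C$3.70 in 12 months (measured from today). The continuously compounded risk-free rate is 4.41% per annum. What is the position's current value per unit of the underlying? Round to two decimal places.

PV(remaining dividends) I = 5.55·e^(−0.0441·4/12) + 2.41·e^(−0.0441·5/12) + 3.70·e^(−0.0441·12/12) = 11.3755
Current forward F = (S − I)·e^(rT) = (414.91 − 11.3755)·e^(0.0441·13/12) = 403.5345 × 1.048935 = 423.2815
Value (long) = (F − K)·e^(−rT) = (423.2815 − 395.66) × 0.953348 = 26.3329
Value = C$26.33

C$26.33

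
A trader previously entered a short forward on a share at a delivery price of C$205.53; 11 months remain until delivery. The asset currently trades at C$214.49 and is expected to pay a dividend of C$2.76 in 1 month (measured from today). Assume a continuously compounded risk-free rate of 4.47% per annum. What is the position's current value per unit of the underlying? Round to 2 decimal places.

-C$14.46

PV(remaining dividends) I = 2.76·e^(−0.0447·1/12) = 2.7497
Current forward F = (S − I)·e^(rT) = (214.49 − 2.7497)·e^(0.0447·11/12) = 211.7403 × 1.041826 = 220.5965
Value (long) = (F − K)·e^(−rT) = (220.5965 − 205.53) × 0.959853 = 14.4616
Short position value = −(long value) = -C$14.46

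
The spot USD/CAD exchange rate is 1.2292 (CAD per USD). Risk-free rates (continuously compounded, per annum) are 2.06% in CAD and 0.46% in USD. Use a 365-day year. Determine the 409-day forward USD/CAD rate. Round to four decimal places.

1.2514

F = S·e^((r_CAD − r_USD)T) = 1.2292 · e^((0.0206 − 0.0046) × 409/365)
= 1.2292 · e^0.017929 = 1.2292 × 1.018091
F = 1.2514 CAD per USD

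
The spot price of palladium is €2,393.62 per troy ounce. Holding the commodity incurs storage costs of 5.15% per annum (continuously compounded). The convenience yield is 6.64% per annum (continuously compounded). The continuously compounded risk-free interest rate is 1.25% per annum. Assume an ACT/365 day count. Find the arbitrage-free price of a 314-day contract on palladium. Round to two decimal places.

€2,388.68 per troy ounce

Net carry = r + u − y = 0.0125 + 0.0515 − 0.0664 = -0.0024
F = S·e^((r+u−y)T) = 2393.62 · e^(-0.0024 × 314/365) = 2393.62 · e^-0.00206466
= 2393.62 × 0.99793747 = €2,388.68 per troy ounce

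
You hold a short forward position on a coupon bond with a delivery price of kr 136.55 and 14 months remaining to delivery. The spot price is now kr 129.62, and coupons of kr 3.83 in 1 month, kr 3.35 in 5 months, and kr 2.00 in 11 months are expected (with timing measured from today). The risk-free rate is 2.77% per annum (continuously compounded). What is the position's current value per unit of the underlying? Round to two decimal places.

kr 11.67

PV(remaining coupons) I = 3.83·e^(−0.0277·1/12) + 3.35·e^(−0.0277·5/12) + 2.00·e^(−0.0277·11/12) = 9.0826
Current forward F = (S − I)·e^(rT) = (129.62 − 9.0826)·e^(0.0277·14/12) = 120.5374 × 1.032845 = 124.4965
Value (long) = (F − K)·e^(−rT) = (124.4965 − 136.55) × 0.968200 = -11.6702
Short position value = −(long value) = kr 11.67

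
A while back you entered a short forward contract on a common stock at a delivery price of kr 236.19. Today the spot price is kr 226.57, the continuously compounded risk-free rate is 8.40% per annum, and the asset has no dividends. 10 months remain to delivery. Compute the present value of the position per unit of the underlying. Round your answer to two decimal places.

Current fair forward for the remaining 10 months: F = S·e^(r·T), r = 0.0840
F = 226.57 · e^(0.0840 × 10/12) = 226.57 × 1.072508 = 242.9981
Value of long forward = (F − K)·e^(−rT) = (242.9981 − 236.19) · e^(−0.0840·10/12)
= 6.8081 × 0.932394 = 6.35
Short position value = −(long value) = -kr 6.35

-kr 6.35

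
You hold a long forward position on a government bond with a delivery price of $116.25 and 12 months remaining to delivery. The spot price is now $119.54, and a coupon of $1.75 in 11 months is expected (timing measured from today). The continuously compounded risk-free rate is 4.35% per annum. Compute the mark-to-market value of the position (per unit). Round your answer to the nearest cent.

$6.56

PV(remaining coupons) I = 1.75·e^(−0.0435·11/12) = 1.6816
Current forward F = (S − I)·e^(rT) = (119.54 − 1.6816)·e^(0.0435·12/12) = 117.8584 × 1.044460 = 123.0984
Value (long) = (F − K)·e^(−rT) = (123.0984 − 116.25) × 0.957433 = 6.5569
Value = $6.56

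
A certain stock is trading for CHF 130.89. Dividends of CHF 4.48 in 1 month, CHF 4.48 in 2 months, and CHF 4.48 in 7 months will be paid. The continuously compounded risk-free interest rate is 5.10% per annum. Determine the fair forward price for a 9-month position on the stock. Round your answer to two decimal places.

CHF 122.23

PV(dividends) I = 4.48·e^(−0.0510·1/12) + 4.48·e^(−0.0510·2/12) + 4.48·e^(−0.0510·7/12)
I = 4.4610 + 4.4421 + 4.3487 = 13.2518
F = (S − I)·e^(rT) = (130.89 − 13.2518) · e^(0.0510·9/12)
= 117.6382 · e^0.038250 = 117.6382 × 1.038991 = CHF 122.23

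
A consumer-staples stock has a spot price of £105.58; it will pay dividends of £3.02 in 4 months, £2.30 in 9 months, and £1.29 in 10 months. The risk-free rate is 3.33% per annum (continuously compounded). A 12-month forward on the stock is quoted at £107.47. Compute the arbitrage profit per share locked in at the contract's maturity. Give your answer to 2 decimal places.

£5.02 per share

PV(dividends) I = 3.02·e^(−0.0333·4/12) + 2.30·e^(−0.0333·9/12) + 1.29·e^(−0.0333·10/12) = 6.4846
Fair forward F* = (S − I)·e^(rT) = (105.58 − 6.4846)·e^0.033300 = 99.0954 × 1.033861 = 102.4509
Market £107.47 > fair 102.4509: forward overpriced → cash-and-carry (borrow at r, buy the stock and collect the dividends, short the forward).
Profit at T = |F_mkt − F*| = |107.47 − 102.4509| = £5.02 per share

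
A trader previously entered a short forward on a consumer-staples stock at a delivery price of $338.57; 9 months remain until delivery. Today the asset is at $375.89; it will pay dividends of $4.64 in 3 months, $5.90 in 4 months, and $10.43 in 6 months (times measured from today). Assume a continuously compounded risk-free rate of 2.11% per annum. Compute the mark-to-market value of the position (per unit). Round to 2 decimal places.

-$21.84

PV(remaining dividends) I = 4.64·e^(−0.0211·3/12) + 5.90·e^(−0.0211·4/12) + 10.43·e^(−0.0211·6/12) = 20.7948
Current forward F = (S − I)·e^(rT) = (375.89 − 20.7948)·e^(0.0211·9/12) = 355.0952 × 1.015951 = 360.7593
Value (long) = (F − K)·e^(−rT) = (360.7593 − 338.57) × 0.984300 = 21.8409
Short position value = −(long value) = -$21.84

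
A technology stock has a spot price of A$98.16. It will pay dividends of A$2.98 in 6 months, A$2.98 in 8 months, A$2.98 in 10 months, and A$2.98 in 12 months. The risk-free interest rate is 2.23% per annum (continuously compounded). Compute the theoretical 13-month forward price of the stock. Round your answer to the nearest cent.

PV(dividends) I = 2.98·e^(−0.0223·6/12) + 2.98·e^(−0.0223·8/12) + 2.98·e^(−0.0223·10/12) + 2.98·e^(−0.0223·12/12)
I = 2.9470 + 2.9360 + 2.9251 + 2.9143 = 11.7224
F = (S − I)·e^(rT) = (98.16 − 11.7224) · e^(0.0223·13/12)
= 86.4376 · e^0.024158 = 86.4376 × 1.024452 = A$88.55

A$88.55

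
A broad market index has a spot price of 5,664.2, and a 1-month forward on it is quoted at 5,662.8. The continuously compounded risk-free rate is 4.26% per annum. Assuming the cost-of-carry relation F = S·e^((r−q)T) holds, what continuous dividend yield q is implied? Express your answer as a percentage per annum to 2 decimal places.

4.56%

From F = S·e^((r−q)T): (r − q) = ln(F/S)/T
ln(5662.8/5664.2) = ln(0.999753) = -0.000247
(r − q) = -0.000247 / (1/12) = -0.002964
q = r − ln(F/S)/T = 0.0426 + 0.002964 = 0.045564
q = 4.56%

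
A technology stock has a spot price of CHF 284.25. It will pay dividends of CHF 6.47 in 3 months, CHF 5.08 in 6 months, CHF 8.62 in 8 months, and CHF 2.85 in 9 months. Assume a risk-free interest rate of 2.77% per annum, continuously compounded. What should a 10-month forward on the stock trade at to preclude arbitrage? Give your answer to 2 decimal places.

CHF 267.67

PV(dividends) I = 6.47·e^(−0.0277·3/12) + 5.08·e^(−0.0277·6/12) + 8.62·e^(−0.0277·8/12) + 2.85·e^(−0.0277·9/12)
I = 6.4254 + 5.0101 + 8.4623 + 2.7914 = 22.6892
F = (S − I)·e^(rT) = (284.25 − 22.6892) · e^(0.0277·10/12)
= 261.5608 · e^0.023083 = 261.5608 × 1.023351 = CHF 267.67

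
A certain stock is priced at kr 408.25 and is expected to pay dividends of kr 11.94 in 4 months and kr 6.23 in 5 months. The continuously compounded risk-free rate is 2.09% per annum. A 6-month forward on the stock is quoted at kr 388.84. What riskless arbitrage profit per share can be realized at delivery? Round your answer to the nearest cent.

kr 5.48 per share

PV(dividends) I = 11.94·e^(−0.0209·4/12) + 6.23·e^(−0.0209·5/12) = 18.0331
Fair forward F* = (S − I)·e^(rT) = (408.25 − 18.0331)·e^0.010450 = 390.2169 × 1.010505 = 394.3161
Market kr 388.84 < fair 394.3161: forward underpriced → reverse cash-and-carry (short the stock, invest proceeds at r, pay the dividends, go long the forward).
Profit at T = |F_mkt − F*| = |388.84 − 394.3161| = kr 5.48 per share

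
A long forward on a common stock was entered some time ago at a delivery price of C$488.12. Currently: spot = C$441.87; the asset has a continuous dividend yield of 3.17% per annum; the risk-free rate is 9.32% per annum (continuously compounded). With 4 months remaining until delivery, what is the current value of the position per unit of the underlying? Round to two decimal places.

Current fair forward for the remaining 4 months: F = S·e^((r − q)·T), (r − q) = 0.0932 − 0.0317 = 0.0615
F = 441.87 · e^(0.0615 × 4/12) = 441.87 × 1.020712 = 451.0220
Value of long forward = (F − K)·e^(−rT) = (451.0220 − 488.12) · e^(−0.0932·4/12)
= -37.0980 × 0.969411 = -35.96

-C$35.96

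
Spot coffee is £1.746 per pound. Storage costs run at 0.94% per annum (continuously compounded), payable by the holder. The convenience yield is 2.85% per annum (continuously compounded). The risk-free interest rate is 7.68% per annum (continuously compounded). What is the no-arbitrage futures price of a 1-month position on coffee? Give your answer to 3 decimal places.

Net carry = r + u − y = 0.0768 + 0.0094 − 0.0285 = 0.0577
F = S·e^((r+u−y)T) = 1.746 · e^(0.0577 × 1/12) = 1.746 · e^0.004808
= 1.746 × 1.004820 = £1.754 per pound

£1.754 per pound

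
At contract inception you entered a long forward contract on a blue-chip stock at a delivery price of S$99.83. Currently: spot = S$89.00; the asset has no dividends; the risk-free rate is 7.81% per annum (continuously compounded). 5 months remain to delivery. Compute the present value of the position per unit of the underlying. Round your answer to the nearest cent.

-S$7.63

Current fair forward for the remaining 5 months: F = S·e^(r·T), r = 0.0781
F = 89.00 · e^(0.0781 × 5/12) = 89.00 × 1.033077 = 91.9439
Value of long forward = (F − K)·e^(−rT) = (91.9439 − 99.83) · e^(−0.0781·5/12)
= -7.8861 × 0.967982 = -7.63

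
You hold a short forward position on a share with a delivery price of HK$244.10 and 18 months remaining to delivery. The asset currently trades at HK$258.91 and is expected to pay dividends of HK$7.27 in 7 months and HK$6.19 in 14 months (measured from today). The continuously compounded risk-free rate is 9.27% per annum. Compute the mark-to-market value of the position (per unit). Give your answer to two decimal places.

-HK$34.06

PV(remaining dividends) I = 7.27·e^(−0.0927·7/12) + 6.19·e^(−0.0927·14/12) = 12.4428
Current forward F = (S − I)·e^(rT) = (258.91 − 12.4428)·e^(0.0927·18/12) = 246.4672 × 1.149182 = 283.2357
Value (long) = (F − K)·e^(−rT) = (283.2357 − 244.10) × 0.870185 = 34.0553
Short position value = −(long value) = -HK$34.06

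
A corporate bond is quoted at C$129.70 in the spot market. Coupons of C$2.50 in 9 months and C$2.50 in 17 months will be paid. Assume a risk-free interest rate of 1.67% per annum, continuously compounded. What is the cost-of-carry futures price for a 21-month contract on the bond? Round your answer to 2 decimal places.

C$128.49

PV(coupons) I = 2.50·e^(−0.0167·9/12) + 2.50·e^(−0.0167·17/12)
I = 2.4689 + 2.4415 = 4.9104
F = (S − I)·e^(rT) = (129.70 − 4.9104) · e^(0.0167·21/12)
= 124.7896 · e^0.029225 = 124.7896 × 1.029656 = C$128.49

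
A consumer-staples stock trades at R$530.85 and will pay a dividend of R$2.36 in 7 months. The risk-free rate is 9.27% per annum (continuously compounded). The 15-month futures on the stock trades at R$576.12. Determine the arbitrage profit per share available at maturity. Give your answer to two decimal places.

R$17.44 per share

PV(dividends) I = 2.36·e^(−0.0927·7/12) = 2.2358
Fair futures F* = (S − I)·e^(rT) = (530.85 − 2.2358)·e^0.115875 = 528.6142 × 1.122856 = 593.5576
Market R$576.12 < fair 593.5576: forward underpriced → reverse cash-and-carry (short the stock, invest proceeds at r, pay the dividends, go long the forward).
Profit at T = |F_mkt − F*| = |576.12 − 593.5576| = R$17.44 per share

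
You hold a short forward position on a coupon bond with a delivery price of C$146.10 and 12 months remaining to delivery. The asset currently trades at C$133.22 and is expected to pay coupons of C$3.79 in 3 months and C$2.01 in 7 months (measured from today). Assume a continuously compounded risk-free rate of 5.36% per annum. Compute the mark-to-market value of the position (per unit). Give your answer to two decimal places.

PV(remaining coupons) I = 3.79·e^(−0.0536·3/12) + 2.01·e^(−0.0536·7/12) = 5.6877
Current forward F = (S − I)·e^(rT) = (133.22 − 5.6877)·e^(0.0536·12/12) = 127.5323 × 1.055062 = 134.5545
Value (long) = (F − K)·e^(−rT) = (134.5545 − 146.10) × 0.947811 = -10.9430
Short position value = −(long value) = C$10.94

C$10.94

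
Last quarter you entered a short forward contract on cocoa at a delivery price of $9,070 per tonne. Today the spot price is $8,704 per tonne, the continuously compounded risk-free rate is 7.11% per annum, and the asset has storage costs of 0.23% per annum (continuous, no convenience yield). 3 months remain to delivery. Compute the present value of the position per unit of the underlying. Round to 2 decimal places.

$201.20 per tonne

Current fair forward for the remaining 3 months: F = S·e^((r + u)·T), (r + u) = 0.0711 + 0.0023 = 0.0734
F = 8704 · e^(0.0734 × 3/12) = 8704 × 1.01851940 = 8865.1929
Value of long forward = (F − K)·e^(−rT) = (8865.1929 − 9070) · e^(−0.0711·3/12)
= -204.8071 × 0.98238204 = -201.20
Short position value = −(long value) = $201.20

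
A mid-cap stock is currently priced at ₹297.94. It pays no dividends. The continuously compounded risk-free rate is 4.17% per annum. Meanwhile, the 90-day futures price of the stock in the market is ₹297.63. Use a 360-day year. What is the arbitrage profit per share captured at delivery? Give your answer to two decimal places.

Fair futures: F* = S·e^(carry·T), with carry = r = 0.0417
F* = 297.94 · e^(0.0417 × 90/360) = 297.94 · e^0.010425 = 297.94 × 1.010480 = ₹301.0624
Market ₹297.63 < fair ₹301.0624: forward underpriced → reverse cash-and-carry (short spot, go long the forward).
At maturity, profit = |F_mkt − F*| = |297.63 − 301.0624| = ₹3.43 per share

₹3.43 per share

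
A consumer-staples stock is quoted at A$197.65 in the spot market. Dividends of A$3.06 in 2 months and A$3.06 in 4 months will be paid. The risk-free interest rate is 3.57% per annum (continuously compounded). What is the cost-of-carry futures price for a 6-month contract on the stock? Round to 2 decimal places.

PV(dividends) I = 3.06·e^(−0.0357·2/12) + 3.06·e^(−0.0357·4/12)
I = 3.0418 + 3.0238 = 6.0656
F = (S − I)·e^(rT) = (197.65 − 6.0656) · e^(0.0357·6/12)
= 191.5844 · e^0.017850 = 191.5844 × 1.018010 = A$195.03

A$195.03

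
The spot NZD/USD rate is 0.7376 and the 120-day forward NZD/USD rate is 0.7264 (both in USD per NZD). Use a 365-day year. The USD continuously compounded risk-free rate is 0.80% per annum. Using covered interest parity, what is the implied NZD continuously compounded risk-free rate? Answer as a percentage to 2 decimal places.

F = S·e^((r_USD − r_NZD)T) ⇒ r_NZD = r_USD − ln(F/S)/T
ln(0.7264/0.7376) = -0.015301; /(120/365) = -0.046541
r_NZD = 0.0080 + 0.046541 = 0.054541
r_NZD = 5.45%

5.45%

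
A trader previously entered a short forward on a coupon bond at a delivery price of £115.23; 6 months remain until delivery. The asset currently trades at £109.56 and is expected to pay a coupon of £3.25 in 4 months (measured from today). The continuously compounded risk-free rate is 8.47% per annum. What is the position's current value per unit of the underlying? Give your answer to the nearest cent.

PV(remaining coupons) I = 3.25·e^(−0.0847·4/12) = 3.1595
Current forward F = (S − I)·e^(rT) = (109.56 − 3.1595)·e^(0.0847·6/12) = 106.4005 × 1.043260 = 111.0034
Value (long) = (F − K)·e^(−rT) = (111.0034 − 115.23) × 0.958534 = -4.0513
Short position value = −(long value) = £4.05

£4.05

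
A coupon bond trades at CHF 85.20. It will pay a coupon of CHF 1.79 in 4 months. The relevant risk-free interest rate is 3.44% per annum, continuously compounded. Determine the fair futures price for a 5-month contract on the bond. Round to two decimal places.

PV(coupons) I = 1.79·e^(−0.0344·4/12)
I = 1.7696
F = (S − I)·e^(rT) = (85.20 − 1.7696) · e^(0.0344·5/12)
= 83.4304 · e^0.014333 = 83.4304 × 1.014436 = CHF 84.63

CHF 84.63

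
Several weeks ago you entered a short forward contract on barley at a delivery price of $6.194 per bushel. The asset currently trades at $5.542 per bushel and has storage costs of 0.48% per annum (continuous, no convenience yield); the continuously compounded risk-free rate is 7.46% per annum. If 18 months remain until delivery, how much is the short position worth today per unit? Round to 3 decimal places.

-$0.044 per bushel

Current fair forward for the remaining 18 months: F = S·e^((r + u)·T), (r + u) = 0.0746 + 0.0048 = 0.0794
F = 5.542 · e^(0.0794 × 18/12) = 5.542 × 1.126483 = 6.2430
Value of long forward = (F − K)·e^(−rT) = (6.2430 − 6.194) · e^(−0.0746·18/12)
= 0.0490 × 0.894134 = 0.044
Short position value = −(long value) = -$0.044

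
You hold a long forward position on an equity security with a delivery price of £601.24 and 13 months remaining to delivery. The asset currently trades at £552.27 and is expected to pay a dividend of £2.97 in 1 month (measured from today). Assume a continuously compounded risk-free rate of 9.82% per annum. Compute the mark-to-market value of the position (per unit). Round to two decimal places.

PV(remaining dividends) I = 2.97·e^(−0.0982·1/12) = 2.9458
Current forward F = (S − I)·e^(rT) = (552.27 − 2.9458)·e^(0.0982·13/12) = 549.3242 × 1.112248 = 610.9847
Value (long) = (F − K)·e^(−rT) = (610.9847 − 601.24) × 0.899080 = 8.7613
Value = £8.76

£8.76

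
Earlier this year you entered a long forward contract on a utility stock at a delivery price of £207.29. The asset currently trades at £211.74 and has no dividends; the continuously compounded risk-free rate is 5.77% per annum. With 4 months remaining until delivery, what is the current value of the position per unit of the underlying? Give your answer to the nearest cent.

Current fair forward for the remaining 4 months: F = S·e^(r·T), r = 0.0577
F = 211.74 · e^(0.0577 × 4/12) = 211.74 × 1.019419 = 215.8518
Value of long forward = (F − K)·e^(−rT) = (215.8518 − 207.29) · e^(−0.0577·4/12)
= 8.5618 × 0.980950 = 8.40

£8.40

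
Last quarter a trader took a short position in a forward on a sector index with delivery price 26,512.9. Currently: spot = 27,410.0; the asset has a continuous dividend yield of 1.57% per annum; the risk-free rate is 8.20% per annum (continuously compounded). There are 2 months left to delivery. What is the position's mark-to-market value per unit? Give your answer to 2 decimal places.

-1185.35

Current fair forward for the remaining 2 months: F = S·e^((r − q)·T), (r − q) = 0.0820 − 0.0157 = 0.0663
F = 27410.0 · e^(0.0663 × 2/12) = 27410.0 × 1.01111128 = 27714.5602
Value of long forward = (F − K)·e^(−rT) = (27714.5602 − 26512.9) · e^(−0.0820·2/12)
= 1201.6602 × 0.98642630 = 1185.35
Short position value = −(long value) = -1185.35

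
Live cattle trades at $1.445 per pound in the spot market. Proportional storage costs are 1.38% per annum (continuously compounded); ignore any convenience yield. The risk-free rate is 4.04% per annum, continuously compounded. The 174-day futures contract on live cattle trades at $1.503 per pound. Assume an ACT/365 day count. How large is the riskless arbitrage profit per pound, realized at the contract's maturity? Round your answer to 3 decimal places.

Fair futures: F* = S·e^(carry·T), with carry = (r + u) = 0.0404 + 0.0138 = 0.0542
F* = 1.445 · e^(0.0542 × 174/365) = 1.445 · e^0.025838 = 1.445 × 1.026175 = $1.4828
Market $1.503 > fair $1.4828: forward overpriced → cash-and-carry (buy spot, short the forward).
At maturity, profit = |F_mkt − F*| = |1.503 − 1.4828| = $0.020 per pound

$0.020 per pound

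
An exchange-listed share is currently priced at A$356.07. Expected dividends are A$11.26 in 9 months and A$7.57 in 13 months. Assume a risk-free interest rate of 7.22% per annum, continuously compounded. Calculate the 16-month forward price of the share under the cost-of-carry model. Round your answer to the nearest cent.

PV(dividends) I = 11.26·e^(−0.0722·9/12) + 7.57·e^(−0.0722·13/12)
I = 10.6665 + 7.0005 = 17.6670
F = (S − I)·e^(rT) = (356.07 − 17.6670) · e^(0.0722·16/12)
= 338.4030 · e^0.096267 = 338.4030 × 1.101053 = A$372.60

A$372.60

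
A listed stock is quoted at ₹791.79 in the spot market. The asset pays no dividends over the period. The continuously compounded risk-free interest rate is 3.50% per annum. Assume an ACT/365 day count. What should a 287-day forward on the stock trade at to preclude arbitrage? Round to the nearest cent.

F = S·e^(rT) = 791.79 · e^(0.0350 × 287/365)
= 791.79 · e^0.027521 = 791.79 × 1.027903
F = ₹813.88

₹813.88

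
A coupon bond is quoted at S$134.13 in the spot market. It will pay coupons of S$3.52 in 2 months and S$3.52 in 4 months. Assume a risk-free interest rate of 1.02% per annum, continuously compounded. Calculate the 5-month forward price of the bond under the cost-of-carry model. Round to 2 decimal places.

S$127.65

PV(coupons) I = 3.52·e^(−0.0102·2/12) + 3.52·e^(−0.0102·4/12)
I = 3.5140 + 3.5081 = 7.0221
F = (S − I)·e^(rT) = (134.13 − 7.0221) · e^(0.0102·5/12)
= 127.1079 · e^0.004250 = 127.1079 × 1.004259 = S$127.65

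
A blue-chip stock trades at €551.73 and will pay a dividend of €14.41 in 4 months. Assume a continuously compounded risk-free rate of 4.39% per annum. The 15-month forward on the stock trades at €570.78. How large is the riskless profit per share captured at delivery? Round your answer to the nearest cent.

€2.93 per share

PV(dividends) I = 14.41·e^(−0.0439·4/12) = 14.2007
Fair forward F* = (S − I)·e^(rT) = (551.73 − 14.2007)·e^0.054875 = 537.5293 × 1.056409 = 567.8508
Market €570.78 > fair 567.8508: forward overpriced → cash-and-carry (borrow at r, buy the stock and collect the dividends, short the forward).
Profit at T = |F_mkt − F*| = |570.78 − 567.8508| = €2.93 per share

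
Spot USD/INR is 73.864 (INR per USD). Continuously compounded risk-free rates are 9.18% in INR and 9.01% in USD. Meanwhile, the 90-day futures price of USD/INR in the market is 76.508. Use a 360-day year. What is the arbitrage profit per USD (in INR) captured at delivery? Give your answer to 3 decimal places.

Fair futures: F* = S·e^(carry·T), with carry = (r_INR − r_USD) = 0.0918 − 0.0901 = 0.0017
F* = 73.864 · e^(0.0017 × 90/360) = 73.864 · e^0.000425 = 73.864 × 1.000425 = 73.8954
Market 76.508 > fair 73.8954: forward overpriced → cash-and-carry (buy spot, short the forward).
At maturity, profit = |F_mkt − F*| = |76.508 − 73.8954| = 2.613 per USD (in INR)

2.613 per USD (in INR)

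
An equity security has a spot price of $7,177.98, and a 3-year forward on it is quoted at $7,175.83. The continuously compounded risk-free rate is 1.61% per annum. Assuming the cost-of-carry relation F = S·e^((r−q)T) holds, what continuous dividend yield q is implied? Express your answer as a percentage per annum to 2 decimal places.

1.62%

From F = S·e^((r−q)T): (r − q) = ln(F/S)/T
ln(7175.83/7177.98) = ln(0.999700) = -0.000300
(r − q) = -0.000300 / (3) = -0.000100
q = r − ln(F/S)/T = 0.0161 + 0.000100 = 0.016200
q = 1.62%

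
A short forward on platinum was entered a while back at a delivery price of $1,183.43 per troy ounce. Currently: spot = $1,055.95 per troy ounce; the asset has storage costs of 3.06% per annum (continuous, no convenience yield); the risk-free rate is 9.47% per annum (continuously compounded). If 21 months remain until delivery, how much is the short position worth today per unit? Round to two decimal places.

-$111.34 per troy ounce

Current fair forward for the remaining 21 months: F = S·e^((r + u)·T), (r + u) = 0.0947 + 0.0306 = 0.1253
F = 1055.95 · e^(0.1253 × 21/12) = 1055.95 × 1.24517365 = 1314.8411
Value of long forward = (F − K)·e^(−rT) = (1314.8411 − 1183.43) · e^(−0.0947·21/12)
= 131.4111 × 0.84727920 = 111.34
Short position value = −(long value) = -$111.34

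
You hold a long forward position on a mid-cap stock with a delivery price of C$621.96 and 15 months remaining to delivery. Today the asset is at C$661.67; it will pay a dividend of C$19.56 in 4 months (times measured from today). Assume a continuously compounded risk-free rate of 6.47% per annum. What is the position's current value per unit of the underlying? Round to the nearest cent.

PV(remaining dividends) I = 19.56·e^(−0.0647·4/12) = 19.1427
Current forward F = (S − I)·e^(rT) = (661.67 − 19.1427)·e^(0.0647·15/12) = 642.5273 × 1.084235 = 696.6506
Value (long) = (F − K)·e^(−rT) = (696.6506 − 621.96) × 0.922309 = 68.8878
Value = C$68.89

C$68.89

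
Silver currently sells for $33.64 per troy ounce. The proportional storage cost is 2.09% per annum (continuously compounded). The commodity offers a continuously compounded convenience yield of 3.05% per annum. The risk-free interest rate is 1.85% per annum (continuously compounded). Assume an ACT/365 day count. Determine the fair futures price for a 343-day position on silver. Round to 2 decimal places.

$33.92 per troy ounce

Net carry = r + u − y = 0.0185 + 0.0209 − 0.0305 = 0.0089
F = S·e^((r+u−y)T) = 33.64 · e^(0.0089 × 343/365) = 33.64 · e^0.008364
= 33.64 × 1.008399 = $33.92 per troy ounce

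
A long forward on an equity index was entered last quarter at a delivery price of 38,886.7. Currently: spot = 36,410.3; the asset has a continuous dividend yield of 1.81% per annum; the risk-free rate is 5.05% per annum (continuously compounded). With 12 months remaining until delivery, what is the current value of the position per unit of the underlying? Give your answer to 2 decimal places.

-1214.48

Current fair forward for the remaining 12 months: F = S·e^((r − q)·T), (r − q) = 0.0505 − 0.0181 = 0.0324
F = 36410.3 · e^(0.0324 × 12/12) = 36410.3 × 1.03293059 = 37609.3127
Value of long forward = (F − K)·e^(−rT) = (37609.3127 − 38886.7) · e^(−0.0505·12/12)
= -1277.3873 × 0.95075393 = -1214.48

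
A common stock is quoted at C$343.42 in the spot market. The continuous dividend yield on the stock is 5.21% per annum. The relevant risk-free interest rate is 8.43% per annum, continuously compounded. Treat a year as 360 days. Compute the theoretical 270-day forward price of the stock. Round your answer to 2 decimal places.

F = S·e^((r − q)T) = 343.42 · e^((0.0843 − 0.0521) × 270/360)
= 343.42 · e^0.024150 = 343.42 × 1.024444
F = C$351.81

C$351.81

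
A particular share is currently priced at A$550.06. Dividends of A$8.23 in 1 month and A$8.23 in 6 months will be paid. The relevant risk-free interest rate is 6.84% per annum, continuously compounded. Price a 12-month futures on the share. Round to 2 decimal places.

A$571.72

PV(dividends) I = 8.23·e^(−0.0684·1/12) + 8.23·e^(−0.0684·6/12)
I = 8.1832 + 7.9533 = 16.1365
F = (S − I)·e^(rT) = (550.06 − 16.1365) · e^(0.0684·12/12)
= 533.9235 · e^0.068400 = 533.9235 × 1.070794 = A$571.72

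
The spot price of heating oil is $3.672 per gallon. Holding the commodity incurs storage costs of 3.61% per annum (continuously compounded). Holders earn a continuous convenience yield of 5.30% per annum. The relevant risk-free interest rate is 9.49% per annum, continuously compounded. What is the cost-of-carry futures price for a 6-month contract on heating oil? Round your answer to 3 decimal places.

$3.818 per gallon

Net carry = r + u − y = 0.0949 + 0.0361 − 0.0530 = 0.0780
F = S·e^((r+u−y)T) = 3.672 · e^(0.0780 × 6/12) = 3.672 · e^0.039000
= 3.672 × 1.039770 = $3.818 per gallon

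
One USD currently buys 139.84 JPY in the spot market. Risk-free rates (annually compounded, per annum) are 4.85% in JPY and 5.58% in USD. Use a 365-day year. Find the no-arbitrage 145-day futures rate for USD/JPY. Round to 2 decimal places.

139.46

By covered interest parity, F = S · (1+r_JPY)^T / (1+r_USD)^T
= 139.84 × 1.018993 / 1.021805 = 139.84 × 0.997248
F = 139.46 JPY per USD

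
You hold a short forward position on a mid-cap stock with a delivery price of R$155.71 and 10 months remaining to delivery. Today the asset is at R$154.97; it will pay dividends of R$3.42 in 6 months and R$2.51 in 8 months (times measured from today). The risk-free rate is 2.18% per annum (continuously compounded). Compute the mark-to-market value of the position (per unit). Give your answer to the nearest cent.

PV(remaining dividends) I = 3.42·e^(−0.0218·6/12) + 2.51·e^(−0.0218·8/12) = 5.8567
Current forward F = (S − I)·e^(rT) = (154.97 − 5.8567)·e^(0.0218·10/12) = 149.1133 × 1.018333 = 151.8470
Value (long) = (F − K)·e^(−rT) = (151.8470 − 155.71) × 0.981997 = -3.7935
Short position value = −(long value) = R$3.79

R$3.79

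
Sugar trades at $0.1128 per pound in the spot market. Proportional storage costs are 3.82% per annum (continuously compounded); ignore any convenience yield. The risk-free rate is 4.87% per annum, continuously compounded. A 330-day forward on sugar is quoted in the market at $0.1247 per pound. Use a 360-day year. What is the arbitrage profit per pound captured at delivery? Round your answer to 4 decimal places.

Fair forward: F* = S·e^(carry·T), with carry = (r + u) = 0.0487 + 0.0382 = 0.0869
F* = 0.1128 · e^(0.0869 × 330/360) = 0.1128 · e^0.079658 = 0.1128 × 1.082917 = $0.1222
Market $0.1247 > fair $0.1222: forward overpriced → cash-and-carry (buy spot, short the forward).
At maturity, profit = |F_mkt − F*| = |0.1247 − 0.1222| = $0.0025 per pound

$0.0025 per pound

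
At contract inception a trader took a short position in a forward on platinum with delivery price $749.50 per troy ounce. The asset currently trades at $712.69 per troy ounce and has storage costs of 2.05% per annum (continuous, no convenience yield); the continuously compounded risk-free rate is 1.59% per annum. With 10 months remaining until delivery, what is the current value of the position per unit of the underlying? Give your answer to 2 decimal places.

$14.66 per troy ounce

Current fair forward for the remaining 10 months: F = S·e^((r + u)·T), (r + u) = 0.0159 + 0.0205 = 0.0364
F = 712.69 · e^(0.0364 × 10/12) = 712.69 × 1.030798 = 734.6394
Value of long forward = (F − K)·e^(−rT) = (734.6394 − 749.50) · e^(−0.0159·10/12)
= -14.8606 × 0.986837 = -14.66
Short position value = −(long value) = $14.66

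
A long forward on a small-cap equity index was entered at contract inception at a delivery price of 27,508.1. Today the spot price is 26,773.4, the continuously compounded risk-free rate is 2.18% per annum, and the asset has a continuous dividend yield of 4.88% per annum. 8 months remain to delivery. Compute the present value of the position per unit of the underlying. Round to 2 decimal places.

Current fair forward for the remaining 8 months: F = S·e^((r − q)·T), (r − q) = 0.0218 − 0.0488 = -0.0270
F = 26773.4 · e^(-0.0270 × 8/12) = 26773.4 × 0.98216103 = 26295.7901
Value of long forward = (F − K)·e^(−rT) = (26295.7901 − 27508.1) · e^(−0.0218·8/12)
= -1212.3099 × 0.98557177 = -1194.82

-1194.82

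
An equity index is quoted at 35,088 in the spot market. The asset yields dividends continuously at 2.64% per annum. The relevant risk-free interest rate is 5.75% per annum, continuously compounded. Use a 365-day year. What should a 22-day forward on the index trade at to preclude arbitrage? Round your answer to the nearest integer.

35,154

F = S·e^((r − q)T) = 35088 · e^((0.0575 − 0.0264) × 22/365)
= 35088 · e^0.001875 = 35088 × 1.001877
F = 35,154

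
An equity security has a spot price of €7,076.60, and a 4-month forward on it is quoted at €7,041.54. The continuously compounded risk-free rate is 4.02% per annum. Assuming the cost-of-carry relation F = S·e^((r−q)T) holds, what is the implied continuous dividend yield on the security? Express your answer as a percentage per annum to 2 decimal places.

5.51%

From F = S·e^((r−q)T): (r − q) = ln(F/S)/T
ln(7041.54/7076.60) = ln(0.995046) = -0.004966
(r − q) = -0.004966 / (4/12) = -0.014898
q = r − ln(F/S)/T = 0.0402 + 0.014898 = 0.055098
q = 5.51%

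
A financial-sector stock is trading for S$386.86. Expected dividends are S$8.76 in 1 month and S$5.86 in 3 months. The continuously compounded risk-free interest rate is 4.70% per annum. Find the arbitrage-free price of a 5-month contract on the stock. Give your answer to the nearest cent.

PV(dividends) I = 8.76·e^(−0.0470·1/12) + 5.86·e^(−0.0470·3/12)
I = 8.7258 + 5.7915 = 14.5173
F = (S − I)·e^(rT) = (386.86 − 14.5173) · e^(0.0470·5/12)
= 372.3427 · e^0.019583 = 372.3427 × 1.019776 = S$379.71

S$379.71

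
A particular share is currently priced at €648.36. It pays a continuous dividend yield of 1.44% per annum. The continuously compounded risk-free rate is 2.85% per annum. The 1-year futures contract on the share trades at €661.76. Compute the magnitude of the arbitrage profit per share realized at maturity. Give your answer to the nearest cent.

€4.19 per share

Fair futures: F* = S·e^(carry·T), with carry = (r − q) = 0.0285 − 0.0144 = 0.0141
F* = 648.36 · e^(0.0141 × 1) = 648.36 · e^0.014100 = 648.36 × 1.014200 = €657.5667
Market €661.76 > fair €657.5667: forward overpriced → cash-and-carry (buy spot, short the forward).
At maturity, profit = |F_mkt − F*| = |661.76 − 657.5667| = €4.19 per share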